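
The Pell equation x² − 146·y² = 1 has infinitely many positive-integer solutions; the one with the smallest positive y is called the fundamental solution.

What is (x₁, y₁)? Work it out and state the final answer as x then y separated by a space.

145 12

√146 → a₀=12, period (12,24); ℓ=2 even so k=1
i=0: a=12 ⇒ p=12, q=1
i=1: a=12 ⇒ p=145, q=12
fundamental: x₁=145, y₁=12  (since 21025 − 146·144 = 1)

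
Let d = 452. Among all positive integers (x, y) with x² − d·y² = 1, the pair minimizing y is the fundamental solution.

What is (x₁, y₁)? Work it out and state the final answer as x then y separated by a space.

1204353 56648

[21; 3,1,5,3,10,3,5,1,3,42] for √452; ℓ=10 ⇒ convergent index 9
i=0: a=21 ⇒ p=21, q=1
i=1: a=3 ⇒ p=64, q=3
i=2: a=1 ⇒ p=85, q=4
…
i=4: a=3 ⇒ p=1552, q=73
i=5: a=10 ⇒ p=16009, q=753
…
i=7: a=5 ⇒ p=263904, q=12413
i=8: a=1 ⇒ p=313483, q=14745
i=9: a=3 ⇒ p=1204353, q=56648
(x₁, y₁) = (1204353, 56648);  1204353² − 452·56648² = 1 ✓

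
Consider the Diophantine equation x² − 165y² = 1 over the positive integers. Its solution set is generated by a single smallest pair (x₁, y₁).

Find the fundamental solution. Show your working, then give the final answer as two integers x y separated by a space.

1079 84

√165 → a₀=12, period (1,5,2,5,1,24); ℓ=6 even so k=5
a_0=12:  p_0=12·1+0=12,  q_0=12·0+1=1
…
a_2=5:  p_2=5·13+12=77,  q_2=5·1+1=6
a_3=2:  p_3=2·77+13=167,  q_3=2·6+1=13
a_4=5:  p_4=5·167+77=912,  q_4=5·13+6=71
a_5=1:  p_5=1·912+167=1079,  q_5=1·71+13=84
fundamental: x₁=1079, y₁=84  (since 1164241 − 165·7056 = 1)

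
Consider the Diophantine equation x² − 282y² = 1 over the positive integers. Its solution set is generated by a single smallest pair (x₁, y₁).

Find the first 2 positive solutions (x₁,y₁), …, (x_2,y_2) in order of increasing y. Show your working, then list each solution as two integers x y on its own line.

√282 = [16; 1,3,1,4,1,3,1,32, …], period ℓ=8 (even) → k=7
k=0  a_k=16  p_k/q_k = 16/1
k=1  a_k=1  p_k/q_k = 17/1
k=2  a_k=3  p_k/q_k = 67/4
…
k=5  a_k=1  p_k/q_k = 487/29
k=6  a_k=3  p_k/q_k = 1864/111
k=7  a_k=1  p_k/q_k = 2351/140
fundamental: x₁=2351, y₁=140  (since 5527201 − 282·19600 = 1)
n=2: (2351,140)∘(2351,140) = (2351·2351+282·140·140, 2351·140+140·2351) = (11054401,658280)

2351 140
11054401 658280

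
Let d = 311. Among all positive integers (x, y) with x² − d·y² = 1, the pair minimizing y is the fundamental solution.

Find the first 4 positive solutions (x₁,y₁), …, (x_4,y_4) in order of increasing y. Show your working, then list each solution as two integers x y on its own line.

16883880 957397
570130807708799 32329152120720
19252040283316857636360 1091683049815963029803
650098275797375082487964044801 36863691222253451430108430560

√311 = [17; 1,1,1,2,1,…,1,1,34, …], period ℓ=16 (even) → k=15
a_0=17:  p_0=17·1+0=17,  q_0=17·0+1=1
a_1=1:  p_1=1·17+1=18,  q_1=1·1+0=1
a_2=1:  p_2=1·18+17=35,  q_2=1·1+1=2
a_3=1:  p_3=1·35+18=53,  q_3=1·2+1=3
a_4=2:  p_4=2·53+35=141,  q_4=2·3+2=8
a_5=1:  p_5=1·141+53=194,  q_5=1·8+3=11
a_6=6:  p_6=6·194+141=1305,  q_6=6·11+8=74
a_7=3:  p_7=3·1305+194=4109,  q_7=3·74+11=233
…
a_9=3:  p_9=3·71158+4109=217583,  q_9=3·4035+233=12338
a_10=6:  p_10=6·217583+71158=1376656,  q_10=6·12338+4035=78063
a_11=1:  p_11=1·1376656+217583=1594239,  q_11=1·78063+12338=90401
a_12=2:  p_12=2·1594239+1376656=4565134,  q_12=2·90401+78063=258865
a_13=1:  p_13=1·4565134+1594239=6159373,  q_13=1·258865+90401=349266
a_14=1:  p_14=1·6159373+4565134=10724507,  q_14=1·349266+258865=608131
a_15=1:  p_15=1·10724507+6159373=16883880,  q_15=1·608131+349266=957397
→ (16883880, 957397).  Check: 16883880²=285065403854400, 311·957397²=285065403854399, difference 1.
(x_2, y_2) = (16883880·16883880 + 311·957397·957397, 16883880·957397 + 957397·16883880) = (570130807708799, 32329152120720)
(x_3, y_3) = (16883880·570130807708799 + 311·957397·32329152120720, 16883880·32329152120720 + 957397·570130807708799) = (19252040283316857636360, 1091683049815963029803)
(x_4, y_4) = (16883880·19252040283316857636360 + 311·957397·1091683049815963029803, 16883880·1091683049815963029803 + 957397·19252040283316857636360) = (650098275797375082487964044801, 36863691222253451430108430560)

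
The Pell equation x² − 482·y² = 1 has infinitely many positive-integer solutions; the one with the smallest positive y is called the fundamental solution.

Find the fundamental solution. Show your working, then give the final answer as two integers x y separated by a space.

√482 = [21; 1,20,1,42, …], period ℓ=4 (even) → k=3
i=0: a=21 ⇒ p=21, q=1
…
i=2: a=20 ⇒ p=461, q=21
i=3: a=1 ⇒ p=483, q=22
→ (483, 22).  Check: 483²=233289, 482·22²=233288, difference 1.

483 22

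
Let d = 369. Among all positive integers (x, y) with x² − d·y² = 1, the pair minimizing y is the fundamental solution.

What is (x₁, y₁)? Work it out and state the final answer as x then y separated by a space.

√369 → a₀=19, period (4,1,3,2,7,4,7,2,3,1,4,38); ℓ=12 even so k=11
a_0=19:  p_0=19·1+0=19,  q_0=19·0+1=1
a_1=4:  p_1=4·19+1=77,  q_1=4·1+0=4
a_2=1:  p_2=1·77+19=96,  q_2=1·4+1=5
a_3=3:  p_3=3·96+77=365,  q_3=3·5+4=19
a_4=2:  p_4=2·365+96=826,  q_4=2·19+5=43
a_5=7:  p_5=7·826+365=6147,  q_5=7·43+19=320
a_6=4:  p_6=4·6147+826=25414,  q_6=4·320+43=1323
a_7=7:  p_7=7·25414+6147=184045,  q_7=7·1323+320=9581
…
a_9=3:  p_9=3·393504+184045=1364557,  q_9=3·20485+9581=71036
a_10=1:  p_10=1·1364557+393504=1758061,  q_10=1·71036+20485=91521
a_11=4:  p_11=4·1758061+1364557=8396801,  q_11=4·91521+71036=437120
(x₁, y₁) = (8396801, 437120);  8396801² − 369·437120² = 1 ✓

8396801 437120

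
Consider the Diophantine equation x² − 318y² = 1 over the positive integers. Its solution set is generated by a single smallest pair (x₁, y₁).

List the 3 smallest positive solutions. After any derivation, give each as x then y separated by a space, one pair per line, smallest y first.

d=318: √d = [17; 1,4,1,34] (ℓ=4, even), read p_3/q_3
step 0: (17, 1)  from 17·(1,0) + (0,1)
step 1: (18, 1)  from 1·(17,1) + (1,0)
step 2: (89, 5)  from 4·(18,1) + (17,1)
step 3: (107, 6)  from 1·(89,5) + (18,1)
(x₁, y₁) = (107, 6);  107² − 318·6² = 1 ✓
n=2: (107,6)∘(107,6) = (107·107+318·6·6, 107·6+6·107) = (22897,1284)
n=3: (22897,1284)∘(107,6) = (107·22897+318·6·1284, 107·1284+6·22897) = (4899851,274770)

107 6
22897 1284
4899851 274770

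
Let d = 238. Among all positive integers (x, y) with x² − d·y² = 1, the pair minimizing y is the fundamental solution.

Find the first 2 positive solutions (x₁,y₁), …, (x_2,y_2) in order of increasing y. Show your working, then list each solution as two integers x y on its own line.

11663 756
272051137 17634456

[15; 2,2,1,14,1,2,2,30] for √238; ℓ=8 ⇒ convergent index 7
k=0  a_k=15  p_k/q_k = 15/1
…
k=2  a_k=2  p_k/q_k = 77/5
…
k=4  a_k=14  p_k/q_k = 1589/103
k=5  a_k=1  p_k/q_k = 1697/110
k=6  a_k=2  p_k/q_k = 4983/323
k=7  a_k=2  p_k/q_k = 11663/756
→ (11663, 756).  Check: 11663²=136025569, 238·756²=136025568, difference 1.
n=2: (11663,756)∘(11663,756) = (11663·11663+238·756·756, 11663·756+756·11663) = (272051137,17634456)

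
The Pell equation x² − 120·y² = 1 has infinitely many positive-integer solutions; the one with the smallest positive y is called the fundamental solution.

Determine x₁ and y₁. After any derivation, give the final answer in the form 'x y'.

11 1

√120 = [10; 1,20, …], period ℓ=2 (even) → k=1
step 0: (10, 1)  from 10·(1,0) + (0,1)
step 1: (11, 1)  from 1·(10,1) + (1,0)
(x₁, y₁) = (11, 1);  11² − 120·1² = 1 ✓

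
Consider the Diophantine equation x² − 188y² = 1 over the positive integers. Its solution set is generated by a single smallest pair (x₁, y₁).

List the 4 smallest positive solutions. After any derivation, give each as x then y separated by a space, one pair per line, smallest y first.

d=188: √d = [13; 1,2,2,6,2,2,1,26] (ℓ=8, even), read p_7/q_7
i=0: a=13 ⇒ p=13, q=1
i=1: a=1 ⇒ p=14, q=1
i=2: a=2 ⇒ p=41, q=3
…
i=5: a=2 ⇒ p=1330, q=97
i=6: a=2 ⇒ p=3277, q=239
i=7: a=1 ⇒ p=4607, q=336
fundamental: x₁=4607, y₁=336  (since 21224449 − 188·112896 = 1)
n=2: (4607,336)∘(4607,336) = (4607·4607+188·336·336, 4607·336+336·4607) = (42448897,3095904)
n=3: (42448897,3095904)∘(4607,336) = (4607·42448897+188·336·3095904, 4607·3095904+336·42448897) = (391124132351,28525659120)
n=4: (391124132351,28525659120)∘(4607,336) = (4607·391124132351+188·336·28525659120, 4607·28525659120+336·391124132351) = (3603817713033217,262835420035776)

4607 336
42448897 3095904
391124132351 28525659120
3603817713033217 262835420035776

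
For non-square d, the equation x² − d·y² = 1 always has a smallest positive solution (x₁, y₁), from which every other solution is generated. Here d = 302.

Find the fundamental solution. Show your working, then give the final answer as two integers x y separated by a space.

√302 = [17; 2,1,1,1,4,…,1,2,34, …], period ℓ=16 (even) → k=15
k=0  a_k=17  p_k/q_k = 17/1
k=1  a_k=2  p_k/q_k = 35/2
k=2  a_k=1  p_k/q_k = 52/3
k=3  a_k=1  p_k/q_k = 87/5
k=4  a_k=1  p_k/q_k = 139/8
k=5  a_k=4  p_k/q_k = 643/37
k=6  a_k=2  p_k/q_k = 1425/82
k=7  a_k=1  p_k/q_k = 2068/119
k=8  a_k=16  p_k/q_k = 34513/1986
k=9  a_k=1  p_k/q_k = 36581/2105
k=10  a_k=2  p_k/q_k = 107675/6196
k=11  a_k=4  p_k/q_k = 467281/26889
k=12  a_k=1  p_k/q_k = 574956/33085
k=13  a_k=1  p_k/q_k = 1042237/59974
k=14  a_k=1  p_k/q_k = 1617193/93059
k=15  a_k=2  p_k/q_k = 4276623/246092
(x₁, y₁) = (4276623, 246092);  4276623² − 302·246092² = 1 ✓

4276623 246092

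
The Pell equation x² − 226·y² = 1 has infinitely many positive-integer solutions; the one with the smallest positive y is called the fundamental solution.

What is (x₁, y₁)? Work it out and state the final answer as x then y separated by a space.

√226 → a₀=15, period (30); ℓ=1 odd so k=1
a_0=15:  p_0=15·1+0=15,  q_0=15·0+1=1
a_1=30:  p_1=30·15+1=451,  q_1=30·1+0=30
→ (451, 30).  Check: 451²=203401, 226·30²=203400, difference 1.

451 30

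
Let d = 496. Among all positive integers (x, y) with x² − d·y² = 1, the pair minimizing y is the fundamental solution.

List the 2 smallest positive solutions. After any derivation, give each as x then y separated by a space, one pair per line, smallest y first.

√496 = [22; 3,1,2,4,1,…,1,3,44, …], period ℓ=16 (even) → k=15
k=0  a_k=22  p_k/q_k = 22/1
…
k=2  a_k=1  p_k/q_k = 89/4
k=3  a_k=2  p_k/q_k = 245/11
…
k=5  a_k=1  p_k/q_k = 1314/59
k=6  a_k=1  p_k/q_k = 2383/107
…
k=8  a_k=2  p_k/q_k = 14543/653
…
k=10  a_k=1  p_k/q_k = 49709/2232
…
k=14  a_k=1  p_k/q_k = 1252502/56239
k=15  a_k=3  p_k/q_k = 4620799/207480
(x₁, y₁) = (4620799, 207480);  4620799² − 496·207480² = 1 ✓
k=2:  x_2 = 4620799·4620799+496·207480·207480 = 42703566796801,  y_2 = 4620799·207480+207480·4620799 = 1917446753040

4620799 207480
42703566796801 1917446753040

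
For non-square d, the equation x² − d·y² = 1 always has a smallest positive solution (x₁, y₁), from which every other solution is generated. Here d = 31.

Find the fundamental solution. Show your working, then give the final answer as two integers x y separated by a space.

1520 273

d=31: √d = [5; 1,1,3,5,3,1,1,10] (ℓ=8, even), read p_7/q_7
i=0: a=5 ⇒ p=5, q=1
…
i=5: a=3 ⇒ p=657, q=118
i=6: a=1 ⇒ p=863, q=155
i=7: a=1 ⇒ p=1520, q=273
fundamental: x₁=1520, y₁=273  (since 2310400 − 31·74529 = 1)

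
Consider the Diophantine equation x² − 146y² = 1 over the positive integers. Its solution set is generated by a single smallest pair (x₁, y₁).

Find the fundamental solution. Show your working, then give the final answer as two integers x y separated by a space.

145 12

[12; 12,24] for √146; ℓ=2 ⇒ convergent index 1
k=0  a_k=12  p_k/q_k = 12/1
k=1  a_k=12  p_k/q_k = 145/12
(x₁, y₁) = (145, 12);  145² − 146·12² = 1 ✓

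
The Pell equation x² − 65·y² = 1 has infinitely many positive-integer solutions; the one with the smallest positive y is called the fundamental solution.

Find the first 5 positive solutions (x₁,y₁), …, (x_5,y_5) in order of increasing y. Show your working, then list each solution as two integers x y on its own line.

√65 = [8; 16, …], period ℓ=1 (odd) → k=1
a_0=8:  p_0=8·1+0=8,  q_0=8·0+1=1
a_1=16:  p_1=16·8+1=129,  q_1=16·1+0=16
(x₁, y₁) = (129, 16);  129² − 65·16² = 1 ✓
(129+16√65)^2 = 33281 + 4128√65
(129+16√65)^3 = 8586369 + 1065008√65
(129+16√65)^4 = 2215249921 + 274767936√65
(129+16√65)^5 = 571525893249 + 70889062480√65

129 16
33281 4128
8586369 1065008
2215249921 274767936
571525893249 70889062480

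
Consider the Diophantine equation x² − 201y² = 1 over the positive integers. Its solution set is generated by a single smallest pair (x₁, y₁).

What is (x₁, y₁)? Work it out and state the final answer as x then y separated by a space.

d=201: √d = [14; 5,1,1,1,2,…,1,5,28] (ℓ=14, even), read p_13/q_13
step 0: (14, 1)  from 14·(1,0) + (0,1)
step 1: (71, 5)  from 5·(14,1) + (1,0)
step 2: (85, 6)  from 1·(71,5) + (14,1)
step 3: (156, 11)  from 1·(85,6) + (71,5)
step 4: (241, 17)  from 1·(156,11) + (85,6)
step 5: (638, 45)  from 2·(241,17) + (156,11)
step 6: (879, 62)  from 1·(638,45) + (241,17)
step 7: (7670, 541)  from 8·(879,62) + (638,45)
step 8: (8549, 603)  from 1·(7670,541) + (879,62)
step 9: (24768, 1747)  from 2·(8549,603) + (7670,541)
step 10: (33317, 2350)  from 1·(24768,1747) + (8549,603)
step 11: (58085, 4097)  from 1·(33317,2350) + (24768,1747)
step 12: (91402, 6447)  from 1·(58085,4097) + (33317,2350)
step 13: (515095, 36332)  from 5·(91402,6447) + (58085,4097)
(x₁, y₁) = (515095, 36332);  515095² − 201·36332² = 1 ✓

515095 36332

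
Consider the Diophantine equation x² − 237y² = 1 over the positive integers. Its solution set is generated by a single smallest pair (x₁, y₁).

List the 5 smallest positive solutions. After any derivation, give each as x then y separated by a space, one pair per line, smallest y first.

228151 14820
104105757601 6762395640
47503665404623351 3085694655308460
21676017531356338550401 1408008642599798519280
9890810151545456327820453751 642477159632487569289194100

√237 = [15; 2,1,1,7,10,7,1,1,2,30, …], period ℓ=10 (even) → k=9
a_0=15:  p_0=15·1+0=15,  q_0=15·0+1=1
…
a_8=1:  p_8=1·48001+42074=90075,  q_8=1·3118+2733=5851
a_9=2:  p_9=2·90075+48001=228151,  q_9=2·5851+3118=14820
(x₁, y₁) = (228151, 14820);  228151² − 237·14820² = 1 ✓
(x_2, y_2) = (228151·228151 + 237·14820·14820, 228151·14820 + 14820·228151) = (104105757601, 6762395640)
(x_3, y_3) = (228151·104105757601 + 237·14820·6762395640, 228151·6762395640 + 14820·104105757601) = (47503665404623351, 3085694655308460)
(x_4, y_4) = (228151·47503665404623351 + 237·14820·3085694655308460, 228151·3085694655308460 + 14820·47503665404623351) = (21676017531356338550401, 1408008642599798519280)
(x_5, y_5) = (228151·21676017531356338550401 + 237·14820·1408008642599798519280, 228151·1408008642599798519280 + 14820·21676017531356338550401) = (9890810151545456327820453751, 642477159632487569289194100)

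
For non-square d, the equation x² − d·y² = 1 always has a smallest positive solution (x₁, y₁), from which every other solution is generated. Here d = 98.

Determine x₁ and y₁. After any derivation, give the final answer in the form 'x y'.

√98 = [9; 1,8,1,18, …], period ℓ=4 (even) → k=3
i=0: a=9 ⇒ p=9, q=1
…
i=2: a=8 ⇒ p=89, q=9
i=3: a=1 ⇒ p=99, q=10
(x₁, y₁) = (99, 10);  99² − 98·10² = 1 ✓

99 10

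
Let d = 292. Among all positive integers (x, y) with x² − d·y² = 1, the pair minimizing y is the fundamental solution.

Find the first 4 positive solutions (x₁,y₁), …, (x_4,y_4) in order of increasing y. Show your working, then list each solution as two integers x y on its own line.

2281249 133500
10408194000001 609093483000
47487364308614281249 2778987798000400500
216661004683313632776000001 12679126270400622186966000

d=292: √d = [17; 11,2,1,3,8,3,1,2,11,34] (ℓ=10, even), read p_9/q_9
i=0: a=17 ⇒ p=17, q=1
i=1: a=11 ⇒ p=188, q=11
…
i=5: a=8 ⇒ p=17669, q=1034
i=6: a=3 ⇒ p=55143, q=3227
…
i=8: a=2 ⇒ p=200767, q=11749
i=9: a=11 ⇒ p=2281249, q=133500
fundamental: x₁=2281249, y₁=133500  (since 5204097000001 − 292·17822250000 = 1)
(2281249+133500√292)^2 = 10408194000001 + 609093483000√292
(2281249+133500√292)^3 = 47487364308614281249 + 2778987798000400500√292
(2281249+133500√292)^4 = 216661004683313632776000001 + 12679126270400622186966000√292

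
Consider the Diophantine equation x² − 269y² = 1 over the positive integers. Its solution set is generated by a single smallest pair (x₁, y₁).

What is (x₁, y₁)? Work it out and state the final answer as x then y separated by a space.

13449 820

[16; 2,2,32] for √269; ℓ=3 ⇒ convergent index 5
step 0: (16, 1)  from 16·(1,0) + (0,1)
step 1: (33, 2)  from 2·(16,1) + (1,0)
step 2: (82, 5)  from 2·(33,2) + (16,1)
step 3: (2657, 162)  from 32·(82,5) + (33,2)
step 4: (5396, 329)  from 2·(2657,162) + (82,5)
step 5: (13449, 820)  from 2·(5396,329) + (2657,162)
(x₁, y₁) = (13449, 820);  13449² − 269·820² = 1 ✓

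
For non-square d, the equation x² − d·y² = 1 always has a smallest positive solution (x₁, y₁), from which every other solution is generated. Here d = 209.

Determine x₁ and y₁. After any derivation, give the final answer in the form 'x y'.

√209 → a₀=14, period (2,5,3,2,3,5,2,28); ℓ=8 even so k=7
a_0=14:  p_0=14·1+0=14,  q_0=14·0+1=1
a_1=2:  p_1=2·14+1=29,  q_1=2·1+0=2
…
a_3=3:  p_3=3·159+29=506,  q_3=3·11+2=35
a_4=2:  p_4=2·506+159=1171,  q_4=2·35+11=81
…
a_6=5:  p_6=5·4019+1171=21266,  q_6=5·278+81=1471
a_7=2:  p_7=2·21266+4019=46551,  q_7=2·1471+278=3220
→ (46551, 3220).  Check: 46551²=2166995601, 209·3220²=2166995600, difference 1.

46551 3220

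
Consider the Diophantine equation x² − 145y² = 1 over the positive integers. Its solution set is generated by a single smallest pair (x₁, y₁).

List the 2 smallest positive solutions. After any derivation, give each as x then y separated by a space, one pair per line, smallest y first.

289 24
167041 13872

[12; 24] for √145; ℓ=1 ⇒ convergent index 1
step 0: (12, 1)  from 12·(1,0) + (0,1)
step 1: (289, 24)  from 24·(12,1) + (1,0)
(x₁, y₁) = (289, 24);  289² − 145·24² = 1 ✓
(x_2, y_2) = (289·289 + 145·24·24, 289·24 + 24·289) = (167041, 13872)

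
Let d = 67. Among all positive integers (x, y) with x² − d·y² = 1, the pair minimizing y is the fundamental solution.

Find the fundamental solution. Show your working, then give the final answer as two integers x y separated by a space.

√67 → a₀=8, period (5,2,1,1,7,1,1,2,5,16); ℓ=10 even so k=9
i=0: a=8 ⇒ p=8, q=1
…
i=2: a=2 ⇒ p=90, q=11
…
i=4: a=1 ⇒ p=221, q=27
i=5: a=7 ⇒ p=1678, q=205
i=6: a=1 ⇒ p=1899, q=232
i=7: a=1 ⇒ p=3577, q=437
i=8: a=2 ⇒ p=9053, q=1106
i=9: a=5 ⇒ p=48842, q=5967
→ (48842, 5967).  Check: 48842²=2385540964, 67·5967²=2385540963, difference 1.

48842 5967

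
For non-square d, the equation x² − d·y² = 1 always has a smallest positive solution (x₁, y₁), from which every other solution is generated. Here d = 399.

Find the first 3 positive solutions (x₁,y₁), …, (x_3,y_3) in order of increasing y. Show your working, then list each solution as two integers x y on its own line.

20 1
799 40
31940 1599

√399 = [19; 1,38, …], period ℓ=2 (even) → k=1
k=0  a_k=19  p_k/q_k = 19/1
k=1  a_k=1  p_k/q_k = 20/1
fundamental: x₁=20, y₁=1  (since 400 − 399·1 = 1)
(x_2, y_2) = (20·20 + 399·1·1, 20·1 + 1·20) = (799, 40)
(x_3, y_3) = (20·799 + 399·1·40, 20·40 + 1·799) = (31940, 1599)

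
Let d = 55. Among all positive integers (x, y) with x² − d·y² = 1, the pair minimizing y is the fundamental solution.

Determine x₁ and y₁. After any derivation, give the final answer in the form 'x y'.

√55 = [7; 2,2,2,14, …], period ℓ=4 (even) → k=3
i=0: a=7 ⇒ p=7, q=1
…
i=2: a=2 ⇒ p=37, q=5
i=3: a=2 ⇒ p=89, q=12
→ (89, 12).  Check: 89²=7921, 55·12²=7920, difference 1.

89 12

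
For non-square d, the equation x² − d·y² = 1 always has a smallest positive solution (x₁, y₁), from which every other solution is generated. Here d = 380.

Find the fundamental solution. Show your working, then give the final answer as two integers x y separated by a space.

39 2

[19; 2,38] for √380; ℓ=2 ⇒ convergent index 1
a_0=19:  p_0=19·1+0=19,  q_0=19·0+1=1
a_1=2:  p_1=2·19+1=39,  q_1=2·1+0=2
fundamental: x₁=39, y₁=2  (since 1521 − 380·4 = 1)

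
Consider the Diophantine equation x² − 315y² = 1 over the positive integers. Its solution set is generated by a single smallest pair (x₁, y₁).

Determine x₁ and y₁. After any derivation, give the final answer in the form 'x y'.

71 4

√315 → a₀=17, period (1,2,1,34); ℓ=4 even so k=3
i=0: a=17 ⇒ p=17, q=1
…
i=2: a=2 ⇒ p=53, q=3
i=3: a=1 ⇒ p=71, q=4
(x₁, y₁) = (71, 4);  71² − 315·4² = 1 ✓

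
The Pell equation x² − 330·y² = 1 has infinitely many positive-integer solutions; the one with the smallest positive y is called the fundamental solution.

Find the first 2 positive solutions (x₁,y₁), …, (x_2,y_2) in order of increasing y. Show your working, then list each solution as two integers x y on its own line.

109 6
23761 1308

[18; 6,36] for √330; ℓ=2 ⇒ convergent index 1
i=0: a=18 ⇒ p=18, q=1
i=1: a=6 ⇒ p=109, q=6
→ (109, 6).  Check: 109²=11881, 330·6²=11880, difference 1.
(109+6√330)^2 = 23761 + 1308√330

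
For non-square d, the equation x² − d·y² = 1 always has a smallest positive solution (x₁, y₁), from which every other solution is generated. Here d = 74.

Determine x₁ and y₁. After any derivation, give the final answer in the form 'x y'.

3699 430

√74 = [8; 1,1,1,1,16, …], period ℓ=5 (odd) → k=9
a_0=8:  p_0=8·1+0=8,  q_0=8·0+1=1
a_1=1:  p_1=1·8+1=9,  q_1=1·1+0=1
…
a_3=1:  p_3=1·17+9=26,  q_3=1·2+1=3
a_4=1:  p_4=1·26+17=43,  q_4=1·3+2=5
…
a_6=1:  p_6=1·714+43=757,  q_6=1·83+5=88
a_7=1:  p_7=1·757+714=1471,  q_7=1·88+83=171
a_8=1:  p_8=1·1471+757=2228,  q_8=1·171+88=259
a_9=1:  p_9=1·2228+1471=3699,  q_9=1·259+171=430
→ (3699, 430).  Check: 3699²=13682601, 74·430²=13682600, difference 1.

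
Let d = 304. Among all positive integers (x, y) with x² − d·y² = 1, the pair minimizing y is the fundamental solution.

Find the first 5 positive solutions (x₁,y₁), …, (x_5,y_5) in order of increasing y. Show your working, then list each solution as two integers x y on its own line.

d=304: √d = [17; 2,3,2,1,1,1,1,1,2,3,2,34] (ℓ=12, even), read p_11/q_11
k=0  a_k=17  p_k/q_k = 17/1
k=1  a_k=2  p_k/q_k = 35/2
k=2  a_k=3  p_k/q_k = 122/7
…
k=8  a_k=1  p_k/q_k = 2842/163
…
k=10  a_k=3  p_k/q_k = 25177/1444
k=11  a_k=2  p_k/q_k = 57799/3315
(x₁, y₁) = (57799, 3315);  57799² − 304·3315² = 1 ✓
n=2: (57799,3315)∘(57799,3315) = (57799·57799+304·3315·3315, 57799·3315+3315·57799) = (6681448801,383207370)
n=3: (6681448801,383207370)∘(57799,3315) = (57799·6681448801+304·3315·383207370, 57799·383207370+3315·6681448801) = (772362118440199,44298005553945)
n=4: (772362118440199,44298005553945)∘(57799,3315) = (57799·772362118440199+304·3315·44298005553945, 57799·44298005553945+3315·772362118440199) = (89283516160768675201,5120760845641726740)
n=5: (89283516160768675201,5120760845641726740)∘(57799,3315) = (57799·89283516160768675201+304·3315·5120760845641726740, 57799·5120760845641726740+3315·89283516160768675201) = (10320995900380175197444999,591949712190194322136575)

57799 3315
6681448801 383207370
772362118440199 44298005553945
89283516160768675201 5120760845641726740
10320995900380175197444999 591949712190194322136575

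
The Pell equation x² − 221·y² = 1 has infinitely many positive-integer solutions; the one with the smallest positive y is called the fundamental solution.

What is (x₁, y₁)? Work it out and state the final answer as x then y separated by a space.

[14; 1,6,2,6,1,28] for √221; ℓ=6 ⇒ convergent index 5
a_0=14:  p_0=14·1+0=14,  q_0=14·0+1=1
…
a_2=6:  p_2=6·15+14=104,  q_2=6·1+1=7
…
a_4=6:  p_4=6·223+104=1442,  q_4=6·15+7=97
a_5=1:  p_5=1·1442+223=1665,  q_5=1·97+15=112
(x₁, y₁) = (1665, 112);  1665² − 221·112² = 1 ✓

1665 112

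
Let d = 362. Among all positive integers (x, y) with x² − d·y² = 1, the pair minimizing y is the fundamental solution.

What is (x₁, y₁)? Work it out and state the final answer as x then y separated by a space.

723 38

[19; 38] for √362; ℓ=1 ⇒ convergent index 1
a_0=19:  p_0=19·1+0=19,  q_0=19·0+1=1
a_1=38:  p_1=38·19+1=723,  q_1=38·1+0=38
fundamental: x₁=723, y₁=38  (since 522729 − 362·1444 = 1)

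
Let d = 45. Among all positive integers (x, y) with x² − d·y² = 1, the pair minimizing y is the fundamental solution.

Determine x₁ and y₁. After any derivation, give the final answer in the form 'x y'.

√45 = [6; 1,2,2,2,1,12, …], period ℓ=6 (even) → k=5
a_0=6:  p_0=6·1+0=6,  q_0=6·0+1=1
a_1=1:  p_1=1·6+1=7,  q_1=1·1+0=1
a_2=2:  p_2=2·7+6=20,  q_2=2·1+1=3
a_3=2:  p_3=2·20+7=47,  q_3=2·3+1=7
a_4=2:  p_4=2·47+20=114,  q_4=2·7+3=17
a_5=1:  p_5=1·114+47=161,  q_5=1·17+7=24
→ (161, 24).  Check: 161²=25921, 45·24²=25920, difference 1.

161 24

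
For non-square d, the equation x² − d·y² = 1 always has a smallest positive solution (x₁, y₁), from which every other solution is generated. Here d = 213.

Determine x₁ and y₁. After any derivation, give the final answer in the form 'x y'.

194399 13320

d=213: √d = [14; 1,1,2,6,1,8,1,6,2,1,1,28] (ℓ=12, even), read p_11/q_11
step 0: (14, 1)  from 14·(1,0) + (0,1)
step 1: (15, 1)  from 1·(14,1) + (1,0)
…
step 6: (4787, 328)  from 8·(540,37) + (467,32)
step 7: (5327, 365)  from 1·(4787,328) + (540,37)
…
step 10: (115574, 7919)  from 1·(78825,5401) + (36749,2518)
step 11: (194399, 13320)  from 1·(115574,7919) + (78825,5401)
→ (194399, 13320).  Check: 194399²=37790971201, 213·13320²=37790971200, difference 1.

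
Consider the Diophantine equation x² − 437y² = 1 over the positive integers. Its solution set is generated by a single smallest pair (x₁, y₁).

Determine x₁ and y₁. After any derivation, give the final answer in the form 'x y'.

√437 = [20; 1,9,2,9,1,40, …], period ℓ=6 (even) → k=5
i=0: a=20 ⇒ p=20, q=1
…
i=2: a=9 ⇒ p=209, q=10
i=3: a=2 ⇒ p=439, q=21
i=4: a=9 ⇒ p=4160, q=199
i=5: a=1 ⇒ p=4599, q=220
(x₁, y₁) = (4599, 220);  4599² − 437·220² = 1 ✓

4599 220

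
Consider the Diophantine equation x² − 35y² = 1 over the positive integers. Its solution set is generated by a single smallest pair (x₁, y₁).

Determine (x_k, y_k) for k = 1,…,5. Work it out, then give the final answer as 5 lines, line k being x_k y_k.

6 1
71 12
846 143
10081 1704
120126 20305

d=35: √d = [5; 1,10] (ℓ=2, even), read p_1/q_1
i=0: a=5 ⇒ p=5, q=1
i=1: a=1 ⇒ p=6, q=1
(x₁, y₁) = (6, 1);  6² − 35·1² = 1 ✓
n=2: (6,1)∘(6,1) = (6·6+35·1·1, 6·1+1·6) = (71,12)
n=3: (71,12)∘(6,1) = (6·71+35·1·12, 6·12+1·71) = (846,143)
n=4: (846,143)∘(6,1) = (6·846+35·1·143, 6·143+1·846) = (10081,1704)
n=5: (10081,1704)∘(6,1) = (6·10081+35·1·1704, 6·1704+1·10081) = (120126,20305)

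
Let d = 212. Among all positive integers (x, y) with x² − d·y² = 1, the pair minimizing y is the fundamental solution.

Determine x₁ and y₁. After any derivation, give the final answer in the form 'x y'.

66249 4550

d=212: √d = [14; 1,1,3,1,1,…,1,1,28] (ℓ=14, even), read p_13/q_13
k=0  a_k=14  p_k/q_k = 14/1
…
k=2  a_k=1  p_k/q_k = 29/2
…
k=4  a_k=1  p_k/q_k = 131/9
…
k=7  a_k=6  p_k/q_k = 2417/166
…
k=12  a_k=1  p_k/q_k = 37114/2549
k=13  a_k=1  p_k/q_k = 66249/4550
→ (66249, 4550).  Check: 66249²=4388930001, 212·4550²=4388930000, difference 1.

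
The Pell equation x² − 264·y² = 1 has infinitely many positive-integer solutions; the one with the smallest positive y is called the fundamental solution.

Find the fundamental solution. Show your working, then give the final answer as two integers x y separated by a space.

65 4

[16; 4,32] for √264; ℓ=2 ⇒ convergent index 1
a_0=16:  p_0=16·1+0=16,  q_0=16·0+1=1
a_1=4:  p_1=4·16+1=65,  q_1=4·1+0=4
fundamental: x₁=65, y₁=4  (since 4225 − 264·16 = 1)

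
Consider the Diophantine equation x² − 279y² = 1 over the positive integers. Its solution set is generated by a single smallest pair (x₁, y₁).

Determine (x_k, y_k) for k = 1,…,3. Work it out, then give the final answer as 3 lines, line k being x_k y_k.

√279 → a₀=16, period (1,2,2,1,2,2,1,32); ℓ=8 even so k=7
k=0  a_k=16  p_k/q_k = 16/1
k=1  a_k=1  p_k/q_k = 17/1
…
k=3  a_k=2  p_k/q_k = 117/7
…
k=6  a_k=2  p_k/q_k = 1069/64
k=7  a_k=1  p_k/q_k = 1520/91
fundamental: x₁=1520, y₁=91  (since 2310400 − 279·8281 = 1)
(x_2, y_2) = (1520·1520 + 279·91·91, 1520·91 + 91·1520) = (4620799, 276640)
(x_3, y_3) = (1520·4620799 + 279·91·276640, 1520·276640 + 91·4620799) = (14047227440, 840985509)

1520 91
4620799 276640
14047227440 840985509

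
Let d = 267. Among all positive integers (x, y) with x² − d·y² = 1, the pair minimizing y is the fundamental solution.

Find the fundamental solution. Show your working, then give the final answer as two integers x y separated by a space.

d=267: √d = [16; 2,1,15,1,2,32] (ℓ=6, even), read p_5/q_5
k=0  a_k=16  p_k/q_k = 16/1
k=1  a_k=2  p_k/q_k = 33/2
…
k=4  a_k=1  p_k/q_k = 817/50
k=5  a_k=2  p_k/q_k = 2402/147
(x₁, y₁) = (2402, 147);  2402² − 267·147² = 1 ✓

2402 147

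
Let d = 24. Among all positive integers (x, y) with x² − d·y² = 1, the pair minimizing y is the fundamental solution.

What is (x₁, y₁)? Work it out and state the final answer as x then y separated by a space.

[4; 1,8] for √24; ℓ=2 ⇒ convergent index 1
i=0: a=4 ⇒ p=4, q=1
i=1: a=1 ⇒ p=5, q=1
(x₁, y₁) = (5, 1);  5² − 24·1² = 1 ✓

5 1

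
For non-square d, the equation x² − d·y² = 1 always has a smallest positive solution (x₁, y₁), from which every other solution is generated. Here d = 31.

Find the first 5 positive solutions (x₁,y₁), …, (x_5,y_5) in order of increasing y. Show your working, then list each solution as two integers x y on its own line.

√31 = [5; 1,1,3,5,3,1,1,10, …], period ℓ=8 (even) → k=7
i=0: a=5 ⇒ p=5, q=1
…
i=2: a=1 ⇒ p=11, q=2
i=3: a=3 ⇒ p=39, q=7
i=4: a=5 ⇒ p=206, q=37
…
i=6: a=1 ⇒ p=863, q=155
i=7: a=1 ⇒ p=1520, q=273
(x₁, y₁) = (1520, 273);  1520² − 31·273² = 1 ✓
(1520+273√31)^2 = 4620799 + 829920√31
(1520+273√31)^3 = 14047227440 + 2522956527√31
(1520+273√31)^4 = 42703566796801 + 7669787012160√31
(1520+273√31)^5 = 129818829015047600 + 23316149994009873√31

1520 273
4620799 829920
14047227440 2522956527
42703566796801 7669787012160
129818829015047600 23316149994009873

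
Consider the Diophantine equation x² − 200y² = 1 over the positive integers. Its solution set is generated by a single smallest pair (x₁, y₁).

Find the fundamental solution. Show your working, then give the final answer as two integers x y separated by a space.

99 7

√200 = [14; 7,28, …], period ℓ=2 (even) → k=1
i=0: a=14 ⇒ p=14, q=1
i=1: a=7 ⇒ p=99, q=7
fundamental: x₁=99, y₁=7  (since 9801 − 200·49 = 1)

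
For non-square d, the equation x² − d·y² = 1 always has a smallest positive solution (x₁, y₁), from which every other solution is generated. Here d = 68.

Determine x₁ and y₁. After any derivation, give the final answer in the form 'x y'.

33 4

√68 → a₀=8, period (4,16); ℓ=2 even so k=1
a_0=8:  p_0=8·1+0=8,  q_0=8·0+1=1
a_1=4:  p_1=4·8+1=33,  q_1=4·1+0=4
→ (33, 4).  Check: 33²=1089, 68·4²=1088, difference 1.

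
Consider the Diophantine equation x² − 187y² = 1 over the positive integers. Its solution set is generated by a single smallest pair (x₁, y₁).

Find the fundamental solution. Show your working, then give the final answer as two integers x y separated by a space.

√187 → a₀=13, period (1,2,13,2,1,26); ℓ=6 even so k=5
k=0  a_k=13  p_k/q_k = 13/1
k=1  a_k=1  p_k/q_k = 14/1
k=2  a_k=2  p_k/q_k = 41/3
k=3  a_k=13  p_k/q_k = 547/40
k=4  a_k=2  p_k/q_k = 1135/83
k=5  a_k=1  p_k/q_k = 1682/123
fundamental: x₁=1682, y₁=123  (since 2829124 − 187·15129 = 1)

1682 123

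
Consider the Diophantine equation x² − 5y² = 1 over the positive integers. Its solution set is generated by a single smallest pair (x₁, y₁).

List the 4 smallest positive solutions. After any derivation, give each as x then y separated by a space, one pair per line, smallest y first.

9 4
161 72
2889 1292
51841 23184

√5 = [2; 4, …], period ℓ=1 (odd) → k=1
k=0  a_k=2  p_k/q_k = 2/1
k=1  a_k=4  p_k/q_k = 9/4
→ (9, 4).  Check: 9²=81, 5·4²=80, difference 1.
(x_2, y_2) = (9·9 + 5·4·4, 9·4 + 4·9) = (161, 72)
(x_3, y_3) = (9·161 + 5·4·72, 9·72 + 4·161) = (2889, 1292)
(x_4, y_4) = (9·2889 + 5·4·1292, 9·1292 + 4·2889) = (51841, 23184)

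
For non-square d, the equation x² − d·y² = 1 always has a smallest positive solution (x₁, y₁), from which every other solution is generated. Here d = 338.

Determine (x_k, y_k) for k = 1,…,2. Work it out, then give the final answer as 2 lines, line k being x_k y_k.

114243 6214
26102926097 1419812004

d=338: √d = [18; 2,1,1,2,36] (ℓ=5, odd), read p_9/q_9
k=0  a_k=18  p_k/q_k = 18/1
…
k=3  a_k=1  p_k/q_k = 92/5
…
k=5  a_k=36  p_k/q_k = 8696/473
…
k=8  a_k=1  p_k/q_k = 43958/2391
k=9  a_k=2  p_k/q_k = 114243/6214
(x₁, y₁) = (114243, 6214);  114243² − 338·6214² = 1 ✓
k=2:  x_2 = 114243·114243+338·6214·6214 = 26102926097,  y_2 = 114243·6214+6214·114243 = 1419812004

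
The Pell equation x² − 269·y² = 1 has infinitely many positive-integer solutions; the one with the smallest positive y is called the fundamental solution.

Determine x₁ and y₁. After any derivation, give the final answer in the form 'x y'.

13449 820

d=269: √d = [16; 2,2,32] (ℓ=3, odd), read p_5/q_5
i=0: a=16 ⇒ p=16, q=1
i=1: a=2 ⇒ p=33, q=2
i=2: a=2 ⇒ p=82, q=5
…
i=4: a=2 ⇒ p=5396, q=329
i=5: a=2 ⇒ p=13449, q=820
fundamental: x₁=13449, y₁=820  (since 180875601 − 269·672400 = 1)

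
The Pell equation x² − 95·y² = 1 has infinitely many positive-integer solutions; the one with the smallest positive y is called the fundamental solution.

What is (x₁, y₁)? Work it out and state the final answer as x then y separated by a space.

d=95: √d = [9; 1,2,1,18] (ℓ=4, even), read p_3/q_3
a_0=9:  p_0=9·1+0=9,  q_0=9·0+1=1
a_1=1:  p_1=1·9+1=10,  q_1=1·1+0=1
a_2=2:  p_2=2·10+9=29,  q_2=2·1+1=3
a_3=1:  p_3=1·29+10=39,  q_3=1·3+1=4
fundamental: x₁=39, y₁=4  (since 1521 − 95·16 = 1)

39 4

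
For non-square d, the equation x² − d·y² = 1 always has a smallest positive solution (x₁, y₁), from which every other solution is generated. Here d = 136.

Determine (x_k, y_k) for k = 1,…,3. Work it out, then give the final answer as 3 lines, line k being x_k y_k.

35 3
2449 210
171395 14697

√136 = [11; 1,1,1,22, …], period ℓ=4 (even) → k=3
step 0: (11, 1)  from 11·(1,0) + (0,1)
…
step 2: (23, 2)  from 1·(12,1) + (11,1)
step 3: (35, 3)  from 1·(23,2) + (12,1)
fundamental: x₁=35, y₁=3  (since 1225 − 136·9 = 1)
k=2:  x_2 = 35·35+136·3·3 = 2449,  y_2 = 35·3+3·35 = 210
k=3:  x_3 = 35·2449+136·3·210 = 171395,  y_3 = 35·210+3·2449 = 14697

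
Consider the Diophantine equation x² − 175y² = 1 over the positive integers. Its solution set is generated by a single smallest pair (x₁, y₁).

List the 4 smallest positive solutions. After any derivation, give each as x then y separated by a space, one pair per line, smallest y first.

2024 153
8193151 619344
33165873224 2507104359
134255446617601 10148757825888

√175 → a₀=13, period (4,2,1,2,4,26); ℓ=6 even so k=5
i=0: a=13 ⇒ p=13, q=1
…
i=2: a=2 ⇒ p=119, q=9
…
i=4: a=2 ⇒ p=463, q=35
i=5: a=4 ⇒ p=2024, q=153
(x₁, y₁) = (2024, 153);  2024² − 175·153² = 1 ✓
(x_2, y_2) = (2024·2024 + 175·153·153, 2024·153 + 153·2024) = (8193151, 619344)
(x_3, y_3) = (2024·8193151 + 175·153·619344, 2024·619344 + 153·8193151) = (33165873224, 2507104359)
(x_4, y_4) = (2024·33165873224 + 175·153·2507104359, 2024·2507104359 + 153·33165873224) = (134255446617601, 10148757825888)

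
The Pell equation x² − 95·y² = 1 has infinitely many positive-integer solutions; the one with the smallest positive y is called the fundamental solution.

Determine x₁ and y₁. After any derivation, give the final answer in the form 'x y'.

d=95: √d = [9; 1,2,1,18] (ℓ=4, even), read p_3/q_3
a_0=9:  p_0=9·1+0=9,  q_0=9·0+1=1
a_1=1:  p_1=1·9+1=10,  q_1=1·1+0=1
a_2=2:  p_2=2·10+9=29,  q_2=2·1+1=3
a_3=1:  p_3=1·29+10=39,  q_3=1·3+1=4
fundamental: x₁=39, y₁=4  (since 1521 − 95·16 = 1)

39 4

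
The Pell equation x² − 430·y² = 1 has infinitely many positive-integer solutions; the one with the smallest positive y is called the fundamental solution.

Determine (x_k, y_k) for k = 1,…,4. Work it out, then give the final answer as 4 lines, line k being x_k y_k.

√430 = [20; 1,2,1,3,1,…,2,1,40, …], period ℓ=14 (even) → k=13
step 0: (20, 1)  from 20·(1,0) + (0,1)
step 1: (21, 1)  from 1·(20,1) + (1,0)
…
step 5: (394, 19)  from 1·(311,15) + (83,4)
…
step 7: (21794, 1051)  from 8·(2675,129) + (394,19)
step 8: (133439, 6435)  from 6·(21794,1051) + (2675,129)
…
step 10: (599138, 28893)  from 3·(155233,7486) + (133439,6435)
…
step 12: (2107880, 101651)  from 2·(754371,36379) + (599138,28893)
step 13: (2862251, 138030)  from 1·(2107880,101651) + (754371,36379)
(x₁, y₁) = (2862251, 138030);  2862251² − 430·138030² = 1 ✓
k=2:  x_2 = 2862251·2862251+430·138030·138030 = 16384961574001,  y_2 = 2862251·138030+138030·2862251 = 790153011060
k=3:  x_3 = 2862251·16384961574001+430·138030·790153011060 = 93795745300289010251,  y_3 = 2862251·790153011060+138030·16384961574001 = 4523232492118854090
k=4:  x_4 = 2862251·93795745300289010251+430·138030·4523232492118854090 = 536933931562978654798296001,  y_4 = 2862251·4523232492118854090+138030·93795745300289010251 = 25893253447598574322902120

2862251 138030
16384961574001 790153011060
93795745300289010251 4523232492118854090
536933931562978654798296001 25893253447598574322902120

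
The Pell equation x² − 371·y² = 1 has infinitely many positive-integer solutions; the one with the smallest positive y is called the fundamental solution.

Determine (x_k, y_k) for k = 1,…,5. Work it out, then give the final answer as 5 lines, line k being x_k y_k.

√371 → a₀=19, period (3,1,4,1,3,38); ℓ=6 even so k=5
a_0=19:  p_0=19·1+0=19,  q_0=19·0+1=1
…
a_2=1:  p_2=1·58+19=77,  q_2=1·3+1=4
…
a_4=1:  p_4=1·366+77=443,  q_4=1·19+4=23
a_5=3:  p_5=3·443+366=1695,  q_5=3·23+19=88
(x₁, y₁) = (1695, 88);  1695² − 371·88² = 1 ✓
k=2:  x_2 = 1695·1695+371·88·88 = 5746049,  y_2 = 1695·88+88·1695 = 298320
k=3:  x_3 = 1695·5746049+371·88·298320 = 19479104415,  y_3 = 1695·298320+88·5746049 = 1011304712
k=4:  x_4 = 1695·19479104415+371·88·1011304712 = 66034158220801,  y_4 = 1695·1011304712+88·19479104415 = 3428322675360
k=5:  x_5 = 1695·66034158220801+371·88·3428322675360 = 223855776889410975,  y_5 = 1695·3428322675360+88·66034158220801 = 11622012858165688

1695 88
5746049 298320
19479104415 1011304712
66034158220801 3428322675360
223855776889410975 11622012858165688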